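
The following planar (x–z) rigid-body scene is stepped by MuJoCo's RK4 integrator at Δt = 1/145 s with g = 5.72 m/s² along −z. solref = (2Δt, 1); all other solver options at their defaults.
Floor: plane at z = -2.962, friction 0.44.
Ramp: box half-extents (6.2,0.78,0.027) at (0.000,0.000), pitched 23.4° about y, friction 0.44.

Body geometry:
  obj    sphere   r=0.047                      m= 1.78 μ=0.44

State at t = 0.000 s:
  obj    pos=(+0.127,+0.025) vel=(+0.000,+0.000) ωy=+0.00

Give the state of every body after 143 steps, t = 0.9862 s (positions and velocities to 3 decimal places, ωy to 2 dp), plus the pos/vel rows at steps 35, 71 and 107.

State at t = 0.9862 s:
  obj    pos=(+0.851,-0.288) vel=(+1.469,-0.636) ωy=+34.04

Key-timestep trajectory:
   step    t(s)  obj.x    obj.z    obj.vx   obj.vz 
     35  0.2414   +0.171  +0.007  +0.359  -0.156
     71  0.4897   +0.306  -0.052  +0.729  -0.316
    107  0.7379   +0.533  -0.150  +1.099  -0.476


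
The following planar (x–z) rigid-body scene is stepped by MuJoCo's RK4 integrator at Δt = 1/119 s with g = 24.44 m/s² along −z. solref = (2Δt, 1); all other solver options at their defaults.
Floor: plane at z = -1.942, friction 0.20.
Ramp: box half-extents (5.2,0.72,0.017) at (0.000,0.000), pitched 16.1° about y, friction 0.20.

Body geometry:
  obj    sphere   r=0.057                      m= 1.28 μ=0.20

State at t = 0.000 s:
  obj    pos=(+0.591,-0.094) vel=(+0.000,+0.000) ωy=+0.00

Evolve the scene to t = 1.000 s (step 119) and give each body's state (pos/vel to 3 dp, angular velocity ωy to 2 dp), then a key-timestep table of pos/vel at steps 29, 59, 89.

State at t = 1.000 s:
  obj    pos=(+2.917,-0.765) vel=(+4.651,-1.343) ωy=+84.91

Key-timestep trajectory:
   step    t(s)  obj.x    obj.z    obj.vx   obj.vz 
     29  0.2437   +0.729  -0.133  +1.134  -0.327
     59  0.4958   +1.163  -0.259  +2.306  -0.666
     89  0.7479   +1.892  -0.469  +3.479  -1.004


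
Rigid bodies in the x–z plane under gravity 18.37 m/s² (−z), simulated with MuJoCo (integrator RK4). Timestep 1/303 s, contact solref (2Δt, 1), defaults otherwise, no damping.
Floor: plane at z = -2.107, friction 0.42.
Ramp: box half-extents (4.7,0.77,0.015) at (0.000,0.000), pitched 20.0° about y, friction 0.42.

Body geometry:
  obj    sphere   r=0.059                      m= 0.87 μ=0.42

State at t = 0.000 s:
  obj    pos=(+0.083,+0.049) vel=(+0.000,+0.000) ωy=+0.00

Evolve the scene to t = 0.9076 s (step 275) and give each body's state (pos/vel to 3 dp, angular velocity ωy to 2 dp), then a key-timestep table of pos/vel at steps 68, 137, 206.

State at t = 0.9076 s:
  obj    pos=(+1.820,-0.584) vel=(+3.827,-1.393) ωy=+69.03

Key-timestep trajectory:
   step    t(s)  obj.x    obj.z    obj.vx   obj.vz 
     68  0.2244   +0.189  +0.010  +0.947  -0.345
    137  0.4521   +0.514  -0.108  +1.907  -0.694
    206  0.6799   +1.058  -0.306  +2.867  -1.044


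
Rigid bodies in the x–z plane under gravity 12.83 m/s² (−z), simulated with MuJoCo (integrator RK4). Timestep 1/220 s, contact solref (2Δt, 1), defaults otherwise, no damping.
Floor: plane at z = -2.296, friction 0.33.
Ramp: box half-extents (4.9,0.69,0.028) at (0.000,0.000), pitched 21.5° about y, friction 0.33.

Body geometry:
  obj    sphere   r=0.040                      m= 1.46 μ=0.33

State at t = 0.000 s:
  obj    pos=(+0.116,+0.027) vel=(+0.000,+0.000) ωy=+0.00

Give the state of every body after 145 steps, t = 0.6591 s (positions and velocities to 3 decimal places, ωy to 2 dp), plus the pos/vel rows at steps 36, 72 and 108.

State at t = 0.6591 s:
  obj    pos=(+0.795,-0.240) vel=(+2.060,-0.811) ωy=+55.33

Key-timestep trajectory:
   step    t(s)  obj.x    obj.z    obj.vx   obj.vz 
     36  0.1636   +0.158  +0.011  +0.511  -0.201
     72  0.3273   +0.284  -0.039  +1.023  -0.403
    108  0.4909   +0.493  -0.121  +1.534  -0.604


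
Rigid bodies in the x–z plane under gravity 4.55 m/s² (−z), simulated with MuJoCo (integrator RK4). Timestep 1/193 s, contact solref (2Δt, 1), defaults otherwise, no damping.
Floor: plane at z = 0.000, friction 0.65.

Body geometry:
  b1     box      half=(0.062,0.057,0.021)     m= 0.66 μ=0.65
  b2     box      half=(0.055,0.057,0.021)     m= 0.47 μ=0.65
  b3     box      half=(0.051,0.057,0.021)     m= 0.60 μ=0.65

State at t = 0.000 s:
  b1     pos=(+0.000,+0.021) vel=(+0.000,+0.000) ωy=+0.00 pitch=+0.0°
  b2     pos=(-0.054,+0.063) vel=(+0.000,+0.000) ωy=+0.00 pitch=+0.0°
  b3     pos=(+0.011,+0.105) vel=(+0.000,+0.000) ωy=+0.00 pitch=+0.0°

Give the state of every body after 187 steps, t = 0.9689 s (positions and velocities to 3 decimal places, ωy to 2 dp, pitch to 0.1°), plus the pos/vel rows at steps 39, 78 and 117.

State at t = 0.9689 s:
  b1     pos=(+0.000,+0.021) vel=(+0.000,+0.000) ωy=+0.00 pitch=+0.0°
  b2     pos=(-0.054,+0.063) vel=(+0.000,+0.000) ωy=+0.00 pitch=+0.0°
  b3     pos=(+0.022,+0.092) vel=(+0.000,+0.000) ωy=-0.01 pitch=+43.5°

Key-timestep trajectory:
   step    t(s)  b1.x    b1.z    b1.vx   b1.vz   b2.x    b2.z    b2.vx   b2.vz   b3.x    b3.z    b3.vx   b3.vz 
     39  0.2021   +0.000  +0.021  +0.000  +0.000   -0.054  +0.063  +0.000  +0.000   +0.023  +0.093  +0.096  -0.197
     78  0.4041   +0.000  +0.021  +0.000  +0.000   -0.054  +0.063  +0.000  +0.000   +0.023  +0.092  -0.104  -0.051
    117  0.6062   +0.000  +0.021  +0.000  +0.000   -0.054  +0.063  +0.000  +0.000   +0.022  +0.092  +0.000  +0.000


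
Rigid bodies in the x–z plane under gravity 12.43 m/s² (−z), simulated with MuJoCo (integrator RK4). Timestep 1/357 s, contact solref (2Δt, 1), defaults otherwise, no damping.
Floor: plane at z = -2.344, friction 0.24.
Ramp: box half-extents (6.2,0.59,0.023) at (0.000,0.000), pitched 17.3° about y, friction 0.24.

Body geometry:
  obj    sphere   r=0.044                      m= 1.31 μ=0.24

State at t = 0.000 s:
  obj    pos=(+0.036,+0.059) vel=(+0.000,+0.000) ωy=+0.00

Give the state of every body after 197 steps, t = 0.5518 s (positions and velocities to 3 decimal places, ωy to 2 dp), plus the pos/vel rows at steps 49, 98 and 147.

State at t = 0.5518 s:
  obj    pos=(+0.420,-0.061) vel=(+1.391,-0.433) ωy=+33.11

Key-timestep trajectory:
   step    t(s)  obj.x    obj.z    obj.vx   obj.vz 
     49  0.1373   +0.060  +0.052  +0.346  -0.108
     98  0.2745   +0.131  +0.029  +0.692  -0.216
    147  0.4118   +0.250  -0.008  +1.038  -0.323


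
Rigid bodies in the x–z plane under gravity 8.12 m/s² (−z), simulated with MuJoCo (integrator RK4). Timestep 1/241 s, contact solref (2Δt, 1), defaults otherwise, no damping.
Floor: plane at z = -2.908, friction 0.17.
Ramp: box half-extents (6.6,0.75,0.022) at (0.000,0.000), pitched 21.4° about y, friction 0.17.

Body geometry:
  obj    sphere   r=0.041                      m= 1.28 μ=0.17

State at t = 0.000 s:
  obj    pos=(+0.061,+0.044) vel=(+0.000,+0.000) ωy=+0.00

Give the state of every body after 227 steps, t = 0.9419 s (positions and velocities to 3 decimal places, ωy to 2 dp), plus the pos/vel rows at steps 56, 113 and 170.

State at t = 0.9419 s:
  obj    pos=(+0.935,-0.299) vel=(+1.856,-0.727) ωy=+48.61

Key-timestep trajectory:
   step    t(s)  obj.x    obj.z    obj.vx   obj.vz 
     56  0.2324   +0.114  +0.023  +0.458  -0.179
    113  0.4689   +0.278  -0.041  +0.924  -0.362
    170  0.7054   +0.551  -0.148  +1.390  -0.545


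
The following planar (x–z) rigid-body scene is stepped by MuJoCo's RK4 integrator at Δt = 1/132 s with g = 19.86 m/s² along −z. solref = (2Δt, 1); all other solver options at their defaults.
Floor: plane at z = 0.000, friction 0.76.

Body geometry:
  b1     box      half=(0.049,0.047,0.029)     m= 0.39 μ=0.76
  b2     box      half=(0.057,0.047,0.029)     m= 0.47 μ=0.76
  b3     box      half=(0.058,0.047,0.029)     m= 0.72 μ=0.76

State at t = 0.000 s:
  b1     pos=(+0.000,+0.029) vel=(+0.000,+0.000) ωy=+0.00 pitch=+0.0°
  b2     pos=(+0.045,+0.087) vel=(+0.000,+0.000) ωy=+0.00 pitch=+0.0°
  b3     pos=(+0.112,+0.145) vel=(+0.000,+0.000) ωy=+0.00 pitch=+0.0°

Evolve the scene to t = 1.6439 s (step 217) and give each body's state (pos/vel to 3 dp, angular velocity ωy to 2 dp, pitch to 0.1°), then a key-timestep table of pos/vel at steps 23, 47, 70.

State at t = 1.6439 s:
  b1     pos=(+0.000,+0.029) vel=(+0.000,+0.000) ωy=+0.00 pitch=+0.0°
  b2     pos=(+0.094,+0.057) vel=(+0.000,+0.000) ωy=+0.00 pitch=+90.0°
  b3     pos=(+0.209,+0.058) vel=(+0.000,+0.000) ωy=+0.00 pitch=+90.0°

Key-timestep trajectory:
   step    t(s)  b1.x    b1.z    b1.vx   b1.vz   b2.x    b2.z    b2.vx   b2.vz   b3.x    b3.z    b3.vx   b3.vz 
     23  0.1742   +0.000  +0.029  +0.000  +0.001   +0.085  +0.058  +0.620  -0.226   +0.172  +0.059  +0.120  +0.229
     47  0.3561   +0.000  +0.029  +0.000  +0.000   +0.094  +0.057  +0.000  +0.000   +0.221  +0.062  +0.122  +0.081
     70  0.5303   +0.000  +0.029  +0.000  +0.000   +0.094  +0.057  +0.000  +0.000   +0.204  +0.060  +0.034  +0.004


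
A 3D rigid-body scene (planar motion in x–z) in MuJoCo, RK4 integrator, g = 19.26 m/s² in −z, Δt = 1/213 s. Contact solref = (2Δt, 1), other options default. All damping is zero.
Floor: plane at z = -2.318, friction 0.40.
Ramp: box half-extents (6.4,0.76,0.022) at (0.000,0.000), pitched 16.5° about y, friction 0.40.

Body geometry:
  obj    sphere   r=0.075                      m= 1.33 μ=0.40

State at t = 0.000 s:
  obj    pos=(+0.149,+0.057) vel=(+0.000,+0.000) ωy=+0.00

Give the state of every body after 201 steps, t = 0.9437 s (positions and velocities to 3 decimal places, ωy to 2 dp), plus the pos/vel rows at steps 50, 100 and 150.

State at t = 0.9437 s:
  obj    pos=(+1.817,-0.437) vel=(+3.535,-1.047) ωy=+49.16

Key-timestep trajectory:
   step    t(s)  obj.x    obj.z    obj.vx   obj.vz 
     50  0.2347   +0.252  +0.026  +0.880  -0.261
    100  0.4695   +0.562  -0.065  +1.759  -0.521
    150  0.7042   +1.078  -0.218  +2.638  -0.782


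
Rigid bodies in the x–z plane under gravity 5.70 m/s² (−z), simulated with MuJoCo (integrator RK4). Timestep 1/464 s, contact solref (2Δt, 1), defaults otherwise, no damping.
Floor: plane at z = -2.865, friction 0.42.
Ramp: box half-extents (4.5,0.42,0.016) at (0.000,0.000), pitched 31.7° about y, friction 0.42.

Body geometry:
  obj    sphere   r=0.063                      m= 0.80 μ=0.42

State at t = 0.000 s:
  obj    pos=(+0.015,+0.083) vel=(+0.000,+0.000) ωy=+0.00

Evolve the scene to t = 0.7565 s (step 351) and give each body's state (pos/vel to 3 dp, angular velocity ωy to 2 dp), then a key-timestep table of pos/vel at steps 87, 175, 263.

State at t = 0.7565 s:
  obj    pos=(+0.536,-0.238) vel=(+1.377,-0.850) ωy=+25.69

Key-timestep trajectory:
   step    t(s)  obj.x    obj.z    obj.vx   obj.vz 
     87  0.1875   +0.047  +0.064  +0.341  -0.211
    175  0.3772   +0.145  +0.003  +0.687  -0.424
    263  0.5668   +0.308  -0.097  +1.032  -0.637


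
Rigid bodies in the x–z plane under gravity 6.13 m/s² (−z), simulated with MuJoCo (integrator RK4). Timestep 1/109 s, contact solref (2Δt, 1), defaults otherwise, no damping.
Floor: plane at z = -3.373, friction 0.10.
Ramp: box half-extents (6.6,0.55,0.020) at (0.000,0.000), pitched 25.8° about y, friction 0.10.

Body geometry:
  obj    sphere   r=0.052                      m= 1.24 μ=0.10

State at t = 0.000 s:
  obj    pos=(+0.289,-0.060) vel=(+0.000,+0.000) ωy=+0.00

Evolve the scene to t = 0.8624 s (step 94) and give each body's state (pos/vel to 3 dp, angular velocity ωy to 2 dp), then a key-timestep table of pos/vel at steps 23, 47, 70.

State at t = 0.8624 s:
  obj    pos=(+0.998,-0.402) vel=(+1.644,-0.792) ωy=+22.88

Key-timestep trajectory:
   step    t(s)  obj.x    obj.z    obj.vx   obj.vz 
     23  0.2110   +0.332  -0.080  +0.403  -0.190
     47  0.4312   +0.466  -0.145  +0.820  -0.401
     70  0.6422   +0.682  -0.250  +1.224  -0.589


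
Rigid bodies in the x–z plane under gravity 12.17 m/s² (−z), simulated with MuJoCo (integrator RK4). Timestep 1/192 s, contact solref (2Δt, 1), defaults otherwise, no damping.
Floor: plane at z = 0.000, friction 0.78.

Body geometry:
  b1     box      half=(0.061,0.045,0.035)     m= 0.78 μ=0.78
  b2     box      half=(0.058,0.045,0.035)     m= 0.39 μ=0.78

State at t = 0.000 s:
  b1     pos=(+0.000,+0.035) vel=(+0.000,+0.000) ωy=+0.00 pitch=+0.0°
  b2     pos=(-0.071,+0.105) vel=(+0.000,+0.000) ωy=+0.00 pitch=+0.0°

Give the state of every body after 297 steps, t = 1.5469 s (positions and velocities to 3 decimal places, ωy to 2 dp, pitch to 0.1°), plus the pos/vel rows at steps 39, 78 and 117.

State at t = 1.5469 s:
  b1     pos=(+0.000,+0.035) vel=(+0.000,+0.000) ωy=+0.00 pitch=+0.0°
  b2     pos=(-0.125,+0.058) vel=(+0.000,+0.000) ωy=+0.00 pitch=-90.0°

Key-timestep trajectory:
   step    t(s)  b1.x    b1.z    b1.vx   b1.vz   b2.x    b2.z    b2.vx   b2.vz 
     39  0.2031   +0.000  +0.035  +0.000  +0.000   -0.103  +0.064  -0.395  -0.332
     78  0.4062   +0.000  +0.035  +0.000  +0.000   -0.148  +0.067  +0.014  -0.003
    117  0.6094   +0.000  +0.035  +0.000  +0.000   -0.118  +0.061  +0.009  +0.010


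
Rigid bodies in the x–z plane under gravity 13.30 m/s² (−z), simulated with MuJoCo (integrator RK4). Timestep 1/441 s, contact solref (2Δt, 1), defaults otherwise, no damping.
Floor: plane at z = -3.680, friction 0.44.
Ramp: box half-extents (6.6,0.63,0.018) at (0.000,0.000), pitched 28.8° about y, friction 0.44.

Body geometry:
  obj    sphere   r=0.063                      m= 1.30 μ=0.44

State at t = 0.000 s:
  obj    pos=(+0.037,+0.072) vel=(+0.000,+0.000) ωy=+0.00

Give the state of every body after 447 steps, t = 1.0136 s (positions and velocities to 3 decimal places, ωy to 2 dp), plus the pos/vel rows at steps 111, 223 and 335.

State at t = 1.0136 s:
  obj    pos=(+2.097,-1.061) vel=(+4.065,-2.235) ωy=+73.63

Key-timestep trajectory:
   step    t(s)  obj.x    obj.z    obj.vx   obj.vz 
    111  0.2517   +0.164  +0.002  +1.010  -0.555
    223  0.5057   +0.550  -0.210  +2.028  -1.115
    335  0.7596   +1.194  -0.564  +3.047  -1.675


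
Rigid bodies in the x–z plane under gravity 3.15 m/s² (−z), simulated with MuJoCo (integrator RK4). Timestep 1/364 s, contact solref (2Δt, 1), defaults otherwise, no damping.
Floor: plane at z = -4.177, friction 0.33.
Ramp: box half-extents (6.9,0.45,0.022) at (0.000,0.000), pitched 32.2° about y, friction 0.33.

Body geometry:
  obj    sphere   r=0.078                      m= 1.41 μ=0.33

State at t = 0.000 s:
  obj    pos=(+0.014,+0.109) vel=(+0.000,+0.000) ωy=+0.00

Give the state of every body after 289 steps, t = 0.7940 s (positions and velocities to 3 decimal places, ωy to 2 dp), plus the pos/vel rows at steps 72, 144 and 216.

State at t = 0.7940 s:
  obj    pos=(+0.334,-0.092) vel=(+0.806,-0.507) ωy=+12.20

Key-timestep trajectory:
   step    t(s)  obj.x    obj.z    obj.vx   obj.vz 
     72  0.1978   +0.034  +0.097  +0.201  -0.126
    144  0.3956   +0.094  +0.059  +0.401  -0.253
    216  0.5934   +0.193  -0.003  +0.602  -0.379


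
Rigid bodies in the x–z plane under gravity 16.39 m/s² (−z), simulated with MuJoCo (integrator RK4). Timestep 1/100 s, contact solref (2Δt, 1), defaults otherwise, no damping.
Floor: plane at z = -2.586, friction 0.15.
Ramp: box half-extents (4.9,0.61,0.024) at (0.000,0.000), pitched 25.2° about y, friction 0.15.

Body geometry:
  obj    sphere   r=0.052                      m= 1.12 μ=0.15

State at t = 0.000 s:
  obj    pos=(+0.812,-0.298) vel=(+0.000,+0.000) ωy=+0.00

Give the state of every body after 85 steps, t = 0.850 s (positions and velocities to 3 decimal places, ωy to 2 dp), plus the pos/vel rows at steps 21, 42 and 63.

State at t = 0.850 s:
  obj    pos=(+2.442,-1.065) vel=(+3.834,-1.804) ωy=+81.42

Key-timestep trajectory:
   step    t(s)  obj.x    obj.z    obj.vx   obj.vz 
     21  0.2100   +0.912  -0.345  +0.948  -0.446
     42  0.4200   +1.210  -0.485  +1.895  -0.892
     63  0.6300   +1.707  -0.719  +2.842  -1.337


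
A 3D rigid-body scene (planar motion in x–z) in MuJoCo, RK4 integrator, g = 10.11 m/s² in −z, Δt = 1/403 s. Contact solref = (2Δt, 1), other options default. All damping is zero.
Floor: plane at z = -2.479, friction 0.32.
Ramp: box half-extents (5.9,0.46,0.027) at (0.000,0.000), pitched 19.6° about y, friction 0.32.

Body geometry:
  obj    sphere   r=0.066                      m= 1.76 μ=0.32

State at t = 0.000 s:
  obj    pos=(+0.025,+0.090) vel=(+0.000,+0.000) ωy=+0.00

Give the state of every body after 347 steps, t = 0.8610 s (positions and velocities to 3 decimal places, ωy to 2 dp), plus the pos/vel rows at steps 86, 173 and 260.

State at t = 0.8610 s:
  obj    pos=(+0.871,-0.211) vel=(+1.965,-0.700) ωy=+31.60

Key-timestep trajectory:
   step    t(s)  obj.x    obj.z    obj.vx   obj.vz 
     86  0.2134   +0.077  +0.071  +0.487  -0.173
    173  0.4293   +0.235  +0.015  +0.980  -0.349
    260  0.6452   +0.500  -0.079  +1.472  -0.524


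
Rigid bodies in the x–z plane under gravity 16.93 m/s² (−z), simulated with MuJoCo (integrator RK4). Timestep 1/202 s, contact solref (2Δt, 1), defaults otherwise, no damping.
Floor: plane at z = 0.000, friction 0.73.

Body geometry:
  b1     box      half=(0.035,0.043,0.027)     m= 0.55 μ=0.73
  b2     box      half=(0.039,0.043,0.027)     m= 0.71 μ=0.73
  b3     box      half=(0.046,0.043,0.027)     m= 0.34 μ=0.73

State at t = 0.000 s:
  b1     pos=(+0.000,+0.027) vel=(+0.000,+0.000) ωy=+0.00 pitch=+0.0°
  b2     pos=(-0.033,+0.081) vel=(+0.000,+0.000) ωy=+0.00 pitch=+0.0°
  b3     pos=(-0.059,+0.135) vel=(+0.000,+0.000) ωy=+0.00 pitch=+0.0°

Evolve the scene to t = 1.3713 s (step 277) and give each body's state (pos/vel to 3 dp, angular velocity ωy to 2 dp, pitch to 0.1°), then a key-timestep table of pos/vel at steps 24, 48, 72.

State at t = 1.3713 s:
  b1     pos=(+0.000,+0.027) vel=(+0.000,+0.000) ωy=+0.00 pitch=+0.0°
  b2     pos=(-0.069,+0.039) vel=(+0.000,+0.000) ωy=+0.00 pitch=-90.0°
  b3     pos=(-0.226,+0.027) vel=(+0.000,+0.000) ωy=+0.00 pitch=+180.0°

Key-timestep trajectory:
   step    t(s)  b1.x    b1.z    b1.vx   b1.vz   b2.x    b2.z    b2.vx   b2.vz   b3.x    b3.z    b3.vx   b3.vz 
     24  0.1188   +0.000  +0.027  +0.001  +0.000   -0.040  +0.080  -0.153  -0.028   -0.080  +0.125  -0.401  -0.251
     48  0.2376   +0.000  +0.027  +0.000  +0.000   -0.070  +0.036  -0.074  -0.245   -0.149  +0.045  -0.750  -0.081
     72  0.3564   +0.000  +0.027  +0.000  +0.000   -0.069  +0.039  +0.000  +0.000   -0.211  +0.042  -0.582  -0.439


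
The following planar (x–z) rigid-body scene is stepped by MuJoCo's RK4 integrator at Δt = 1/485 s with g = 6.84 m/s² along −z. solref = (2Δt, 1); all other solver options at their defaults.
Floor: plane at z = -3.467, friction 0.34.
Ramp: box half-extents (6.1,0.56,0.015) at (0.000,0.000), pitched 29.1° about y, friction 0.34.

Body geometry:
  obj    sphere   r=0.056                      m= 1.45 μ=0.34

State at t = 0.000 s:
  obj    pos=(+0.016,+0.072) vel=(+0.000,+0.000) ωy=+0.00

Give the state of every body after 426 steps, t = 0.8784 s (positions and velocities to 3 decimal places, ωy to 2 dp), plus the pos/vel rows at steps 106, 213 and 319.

State at t = 0.8784 s:
  obj    pos=(+0.817,-0.374) vel=(+1.824,-1.015) ωy=+37.27

Key-timestep trajectory:
   step    t(s)  obj.x    obj.z    obj.vx   obj.vz 
    106  0.2186   +0.066  +0.045  +0.454  -0.253
    213  0.4392   +0.216  -0.039  +0.912  -0.508
    319  0.6577   +0.465  -0.178  +1.366  -0.760


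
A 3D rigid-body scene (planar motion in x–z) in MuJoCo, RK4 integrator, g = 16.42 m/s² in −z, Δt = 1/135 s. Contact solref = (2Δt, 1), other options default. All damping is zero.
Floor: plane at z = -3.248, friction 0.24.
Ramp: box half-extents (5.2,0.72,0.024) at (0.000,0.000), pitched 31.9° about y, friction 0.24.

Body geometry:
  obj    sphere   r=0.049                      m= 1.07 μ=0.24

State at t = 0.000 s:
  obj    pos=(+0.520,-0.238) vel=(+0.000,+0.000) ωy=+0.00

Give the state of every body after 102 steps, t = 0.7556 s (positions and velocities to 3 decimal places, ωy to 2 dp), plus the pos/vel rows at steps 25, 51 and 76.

State at t = 0.7556 s:
  obj    pos=(+2.022,-1.173) vel=(+3.976,-2.475) ωy=+95.52

Key-timestep trajectory:
   step    t(s)  obj.x    obj.z    obj.vx   obj.vz 
     25  0.1852   +0.610  -0.294  +0.975  -0.607
     51  0.3778   +0.896  -0.472  +1.988  -1.238
     76  0.5630   +1.354  -0.757  +2.963  -1.844


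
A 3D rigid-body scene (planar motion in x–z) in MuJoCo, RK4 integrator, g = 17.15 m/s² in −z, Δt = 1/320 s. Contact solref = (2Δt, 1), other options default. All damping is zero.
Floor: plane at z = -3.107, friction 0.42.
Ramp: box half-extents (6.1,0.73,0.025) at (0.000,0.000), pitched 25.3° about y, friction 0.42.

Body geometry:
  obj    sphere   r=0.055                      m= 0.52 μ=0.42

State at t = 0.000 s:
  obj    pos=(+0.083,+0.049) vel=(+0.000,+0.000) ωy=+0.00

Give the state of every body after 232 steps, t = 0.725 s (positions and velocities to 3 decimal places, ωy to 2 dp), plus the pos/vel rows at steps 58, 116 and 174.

State at t = 0.725 s:
  obj    pos=(+1.327,-0.539) vel=(+3.431,-1.622) ωy=+69.00

Key-timestep trajectory:
   step    t(s)  obj.x    obj.z    obj.vx   obj.vz 
     58  0.1813   +0.161  +0.012  +0.858  -0.406
    116  0.3625   +0.394  -0.098  +1.716  -0.811
    174  0.5438   +0.783  -0.282  +2.574  -1.217


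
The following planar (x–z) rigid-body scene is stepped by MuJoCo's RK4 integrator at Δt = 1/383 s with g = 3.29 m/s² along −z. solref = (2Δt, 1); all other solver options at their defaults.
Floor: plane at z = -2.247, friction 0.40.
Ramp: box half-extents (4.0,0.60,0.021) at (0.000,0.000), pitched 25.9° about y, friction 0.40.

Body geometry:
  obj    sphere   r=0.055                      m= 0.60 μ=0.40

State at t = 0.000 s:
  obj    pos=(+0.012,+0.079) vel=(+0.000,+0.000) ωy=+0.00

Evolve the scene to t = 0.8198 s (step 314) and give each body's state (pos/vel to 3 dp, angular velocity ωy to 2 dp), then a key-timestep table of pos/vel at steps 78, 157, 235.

State at t = 0.8198 s:
  obj    pos=(+0.322,-0.072) vel=(+0.757,-0.368) ωy=+15.30

Key-timestep trajectory:
   step    t(s)  obj.x    obj.z    obj.vx   obj.vz 
     78  0.2037   +0.031  +0.069  +0.188  -0.091
    157  0.4099   +0.090  +0.041  +0.379  -0.184
    235  0.6136   +0.186  -0.006  +0.567  -0.275


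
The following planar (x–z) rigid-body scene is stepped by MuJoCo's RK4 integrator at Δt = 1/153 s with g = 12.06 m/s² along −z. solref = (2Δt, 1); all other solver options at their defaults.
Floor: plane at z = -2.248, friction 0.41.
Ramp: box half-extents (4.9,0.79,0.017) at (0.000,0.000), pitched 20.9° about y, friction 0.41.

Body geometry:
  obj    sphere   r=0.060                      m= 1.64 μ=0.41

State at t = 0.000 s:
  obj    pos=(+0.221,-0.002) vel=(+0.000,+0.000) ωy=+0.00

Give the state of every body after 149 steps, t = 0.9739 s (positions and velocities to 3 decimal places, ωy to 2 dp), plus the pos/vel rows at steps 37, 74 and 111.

State at t = 0.9739 s:
  obj    pos=(+1.582,-0.522) vel=(+2.796,-1.068) ωy=+49.87

Key-timestep trajectory:
   step    t(s)  obj.x    obj.z    obj.vx   obj.vz 
     37  0.2418   +0.305  -0.034  +0.694  -0.265
     74  0.4837   +0.557  -0.130  +1.389  -0.530
    111  0.7255   +0.977  -0.291  +2.083  -0.795


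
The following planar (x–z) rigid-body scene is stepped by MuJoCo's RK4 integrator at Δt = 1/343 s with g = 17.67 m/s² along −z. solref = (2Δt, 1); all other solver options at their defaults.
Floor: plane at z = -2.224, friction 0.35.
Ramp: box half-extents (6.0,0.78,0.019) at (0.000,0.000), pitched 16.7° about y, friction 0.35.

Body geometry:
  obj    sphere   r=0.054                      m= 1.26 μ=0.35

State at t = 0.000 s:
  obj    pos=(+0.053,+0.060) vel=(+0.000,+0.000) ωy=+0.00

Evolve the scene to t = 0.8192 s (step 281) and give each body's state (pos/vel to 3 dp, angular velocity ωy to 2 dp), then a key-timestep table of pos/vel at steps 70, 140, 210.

State at t = 0.8192 s:
  obj    pos=(+1.219,-0.289) vel=(+2.846,-0.854) ωy=+55.02

Key-timestep trajectory:
   step    t(s)  obj.x    obj.z    obj.vx   obj.vz 
     70  0.2041   +0.125  +0.039  +0.709  -0.213
    140  0.4082   +0.342  -0.027  +1.418  -0.425
    210  0.6122   +0.704  -0.135  +2.127  -0.638


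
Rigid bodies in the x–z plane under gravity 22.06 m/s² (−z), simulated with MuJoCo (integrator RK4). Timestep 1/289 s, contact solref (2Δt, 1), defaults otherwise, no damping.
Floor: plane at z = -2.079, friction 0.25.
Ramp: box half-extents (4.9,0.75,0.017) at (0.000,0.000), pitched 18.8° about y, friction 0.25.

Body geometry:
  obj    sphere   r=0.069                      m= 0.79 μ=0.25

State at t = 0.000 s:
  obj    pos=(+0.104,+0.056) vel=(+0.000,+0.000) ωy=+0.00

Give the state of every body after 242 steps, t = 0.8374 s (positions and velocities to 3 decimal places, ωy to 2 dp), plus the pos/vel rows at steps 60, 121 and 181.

State at t = 0.8374 s:
  obj    pos=(+1.789,-0.518) vel=(+4.025,-1.370) ωy=+61.62

Key-timestep trajectory:
   step    t(s)  obj.x    obj.z    obj.vx   obj.vz 
     60  0.2076   +0.208  +0.020  +0.998  -0.340
    121  0.4187   +0.525  -0.088  +2.013  -0.685
    181  0.6263   +1.047  -0.266  +3.011  -1.025


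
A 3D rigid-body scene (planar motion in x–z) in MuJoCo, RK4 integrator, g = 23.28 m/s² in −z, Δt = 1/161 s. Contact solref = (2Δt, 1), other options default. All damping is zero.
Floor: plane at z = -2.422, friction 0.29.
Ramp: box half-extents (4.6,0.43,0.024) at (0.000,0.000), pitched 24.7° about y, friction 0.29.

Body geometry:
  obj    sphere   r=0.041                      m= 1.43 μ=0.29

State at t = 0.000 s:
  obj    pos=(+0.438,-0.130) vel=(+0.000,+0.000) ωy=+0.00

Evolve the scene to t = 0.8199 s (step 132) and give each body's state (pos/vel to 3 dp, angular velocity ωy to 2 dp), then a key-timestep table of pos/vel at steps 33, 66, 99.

State at t = 0.8199 s:
  obj    pos=(+2.560,-1.106) vel=(+5.176,-2.381) ωy=+138.93

Key-timestep trajectory:
   step    t(s)  obj.x    obj.z    obj.vx   obj.vz 
     33  0.2050   +0.571  -0.191  +1.294  -0.595
     66  0.4099   +0.969  -0.374  +2.588  -1.190
     99  0.6149   +1.632  -0.679  +3.882  -1.785


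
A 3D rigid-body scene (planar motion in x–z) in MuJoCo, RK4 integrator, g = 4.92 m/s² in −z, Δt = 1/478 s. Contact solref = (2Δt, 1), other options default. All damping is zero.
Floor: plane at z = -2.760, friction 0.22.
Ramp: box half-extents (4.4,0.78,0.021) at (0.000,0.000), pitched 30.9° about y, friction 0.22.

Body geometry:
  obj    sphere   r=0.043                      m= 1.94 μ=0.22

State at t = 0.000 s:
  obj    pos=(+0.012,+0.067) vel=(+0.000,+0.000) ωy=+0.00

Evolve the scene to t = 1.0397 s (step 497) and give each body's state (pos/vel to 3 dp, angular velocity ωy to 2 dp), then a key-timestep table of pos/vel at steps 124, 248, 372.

State at t = 1.0397 s:
  obj    pos=(+0.849,-0.434) vel=(+1.610,-0.964) ωy=+43.63

Key-timestep trajectory:
   step    t(s)  obj.x    obj.z    obj.vx   obj.vz 
    124  0.2594   +0.064  +0.036  +0.402  -0.240
    248  0.5188   +0.221  -0.057  +0.804  -0.481
    372  0.7782   +0.481  -0.213  +1.205  -0.721


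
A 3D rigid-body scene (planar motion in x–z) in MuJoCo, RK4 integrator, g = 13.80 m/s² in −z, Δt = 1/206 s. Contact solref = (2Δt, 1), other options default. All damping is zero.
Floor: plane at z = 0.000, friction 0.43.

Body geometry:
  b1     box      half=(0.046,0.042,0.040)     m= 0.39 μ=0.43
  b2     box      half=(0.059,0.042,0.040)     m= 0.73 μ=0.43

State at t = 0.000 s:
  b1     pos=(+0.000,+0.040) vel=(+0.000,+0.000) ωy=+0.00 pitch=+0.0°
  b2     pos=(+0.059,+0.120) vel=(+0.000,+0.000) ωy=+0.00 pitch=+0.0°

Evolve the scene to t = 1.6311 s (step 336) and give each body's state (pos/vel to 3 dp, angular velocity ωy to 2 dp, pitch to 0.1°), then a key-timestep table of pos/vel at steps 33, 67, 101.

State at t = 1.6311 s:
  b1     pos=(+0.000,+0.040) vel=(+0.000,+0.000) ωy=+0.00 pitch=+0.0°
  b2     pos=(+0.119,+0.059) vel=(+0.000,+0.000) ωy=+0.00 pitch=+90.0°

Key-timestep trajectory:
   step    t(s)  b1.x    b1.z    b1.vx   b1.vz   b2.x    b2.z    b2.vx   b2.vz 
     33  0.1602   +0.000  +0.040  +0.000  +0.000   +0.087  +0.094  +0.311  -0.632
     67  0.3252   +0.000  +0.040  +0.000  +0.000   +0.139  +0.069  +0.057  +0.022
    101  0.4903   +0.000  +0.040  +0.000  +0.000   +0.115  +0.060  -0.088  +0.122


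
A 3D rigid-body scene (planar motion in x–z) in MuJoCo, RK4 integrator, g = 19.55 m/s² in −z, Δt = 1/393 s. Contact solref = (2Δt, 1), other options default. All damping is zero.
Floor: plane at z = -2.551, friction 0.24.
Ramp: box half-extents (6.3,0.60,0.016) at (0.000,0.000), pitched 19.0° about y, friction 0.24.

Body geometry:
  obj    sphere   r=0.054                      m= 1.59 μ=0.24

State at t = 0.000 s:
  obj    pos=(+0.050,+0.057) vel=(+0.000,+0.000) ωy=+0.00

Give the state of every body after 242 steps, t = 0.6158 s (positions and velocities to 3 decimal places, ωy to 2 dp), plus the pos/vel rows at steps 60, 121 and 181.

State at t = 0.6158 s:
  obj    pos=(+0.865,-0.224) vel=(+2.647,-0.911) ωy=+51.84

Key-timestep trajectory:
   step    t(s)  obj.x    obj.z    obj.vx   obj.vz 
     60  0.1527   +0.100  +0.040  +0.656  -0.226
    121  0.3079   +0.254  -0.013  +1.324  -0.456
    181  0.4606   +0.506  -0.100  +1.980  -0.682


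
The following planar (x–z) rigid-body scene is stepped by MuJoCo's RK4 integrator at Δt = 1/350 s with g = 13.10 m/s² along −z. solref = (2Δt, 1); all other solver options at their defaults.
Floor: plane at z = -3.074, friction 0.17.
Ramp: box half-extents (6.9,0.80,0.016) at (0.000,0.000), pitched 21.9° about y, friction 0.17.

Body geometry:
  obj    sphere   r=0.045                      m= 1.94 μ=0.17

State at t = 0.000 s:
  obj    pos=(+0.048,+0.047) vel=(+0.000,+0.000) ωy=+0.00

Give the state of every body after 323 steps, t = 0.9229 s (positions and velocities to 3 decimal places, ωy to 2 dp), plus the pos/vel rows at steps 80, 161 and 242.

State at t = 0.9229 s:
  obj    pos=(+1.427,-0.508) vel=(+2.989,-1.201) ωy=+71.56

Key-timestep trajectory:
   step    t(s)  obj.x    obj.z    obj.vx   obj.vz 
     80  0.2286   +0.133  +0.012  +0.740  -0.298
    161  0.4600   +0.391  -0.091  +1.490  -0.599
    242  0.6914   +0.822  -0.265  +2.239  -0.900


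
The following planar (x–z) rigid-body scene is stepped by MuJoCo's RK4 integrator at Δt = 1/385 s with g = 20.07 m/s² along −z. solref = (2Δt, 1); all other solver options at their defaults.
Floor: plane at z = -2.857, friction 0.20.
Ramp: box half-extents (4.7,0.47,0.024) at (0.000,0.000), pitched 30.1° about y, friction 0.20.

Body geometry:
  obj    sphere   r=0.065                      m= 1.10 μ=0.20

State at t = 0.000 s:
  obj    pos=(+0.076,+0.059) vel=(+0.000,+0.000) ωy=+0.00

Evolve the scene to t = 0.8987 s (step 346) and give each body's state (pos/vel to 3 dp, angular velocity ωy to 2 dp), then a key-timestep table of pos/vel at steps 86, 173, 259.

State at t = 0.8987 s:
  obj    pos=(+2.588,-1.397) vel=(+5.590,-3.241) ωy=+99.39

Key-timestep trajectory:
   step    t(s)  obj.x    obj.z    obj.vx   obj.vz 
     86  0.2234   +0.231  -0.031  +1.390  -0.806
    173  0.4494   +0.704  -0.305  +2.795  -1.620
    259  0.6727   +1.484  -0.757  +4.185  -2.426


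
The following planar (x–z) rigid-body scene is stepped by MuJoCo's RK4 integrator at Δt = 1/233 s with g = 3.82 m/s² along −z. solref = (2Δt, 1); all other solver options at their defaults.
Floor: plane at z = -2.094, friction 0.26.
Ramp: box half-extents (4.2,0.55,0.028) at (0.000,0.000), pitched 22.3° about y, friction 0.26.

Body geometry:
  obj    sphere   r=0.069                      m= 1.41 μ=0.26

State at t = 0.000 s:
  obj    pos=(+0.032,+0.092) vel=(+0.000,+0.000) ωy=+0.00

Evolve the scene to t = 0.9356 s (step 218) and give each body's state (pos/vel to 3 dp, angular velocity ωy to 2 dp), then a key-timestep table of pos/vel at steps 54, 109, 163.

State at t = 0.9356 s:
  obj    pos=(+0.451,-0.080) vel=(+0.896,-0.368) ωy=+14.04

Key-timestep trajectory:
   step    t(s)  obj.x    obj.z    obj.vx   obj.vz 
     54  0.2318   +0.058  +0.081  +0.222  -0.091
    109  0.4678   +0.137  +0.049  +0.448  -0.184
    163  0.6996   +0.266  -0.004  +0.670  -0.275


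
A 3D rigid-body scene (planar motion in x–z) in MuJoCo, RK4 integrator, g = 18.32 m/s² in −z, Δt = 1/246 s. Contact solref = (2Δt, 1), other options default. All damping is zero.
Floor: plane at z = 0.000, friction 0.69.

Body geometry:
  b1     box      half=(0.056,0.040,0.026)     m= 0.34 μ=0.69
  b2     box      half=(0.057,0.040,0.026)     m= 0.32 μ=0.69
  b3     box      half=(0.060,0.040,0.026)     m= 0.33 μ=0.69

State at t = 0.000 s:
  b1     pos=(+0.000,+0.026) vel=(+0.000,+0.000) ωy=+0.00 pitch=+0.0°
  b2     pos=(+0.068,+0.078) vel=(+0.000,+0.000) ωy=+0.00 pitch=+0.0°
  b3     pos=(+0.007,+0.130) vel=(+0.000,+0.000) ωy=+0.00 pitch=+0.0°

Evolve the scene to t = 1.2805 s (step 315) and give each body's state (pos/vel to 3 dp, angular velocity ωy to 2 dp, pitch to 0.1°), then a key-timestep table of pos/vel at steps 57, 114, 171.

State at t = 1.2805 s:
  b1     pos=(+0.000,+0.026) vel=(+0.000,+0.000) ωy=+0.00 pitch=+0.0°
  b2     pos=(+0.128,+0.057) vel=(+0.000,+0.000) ωy=+0.00 pitch=+90.0°
  b3     pos=(-0.135,+0.026) vel=(+0.000,+0.000) ωy=+0.00 pitch=+180.0°

Key-timestep trajectory:
   step    t(s)  b1.x    b1.z    b1.vx   b1.vz   b2.x    b2.z    b2.vx   b2.vz   b3.x    b3.z    b3.vx   b3.vz 
     57  0.2317   +0.000  +0.026  +0.000  +0.000   +0.073  +0.075  +0.162  -0.132   -0.027  +0.117  -0.243  +0.003
    114  0.4634   +0.000  +0.026  +0.000  +0.000   +0.110  +0.062  +0.153  -0.018   -0.128  +0.042  -0.580  -1.498
    171  0.6951   +0.000  +0.026  +0.000  +0.000   +0.125  +0.058  -0.106  +0.063   -0.135  +0.026  +0.000  +0.000


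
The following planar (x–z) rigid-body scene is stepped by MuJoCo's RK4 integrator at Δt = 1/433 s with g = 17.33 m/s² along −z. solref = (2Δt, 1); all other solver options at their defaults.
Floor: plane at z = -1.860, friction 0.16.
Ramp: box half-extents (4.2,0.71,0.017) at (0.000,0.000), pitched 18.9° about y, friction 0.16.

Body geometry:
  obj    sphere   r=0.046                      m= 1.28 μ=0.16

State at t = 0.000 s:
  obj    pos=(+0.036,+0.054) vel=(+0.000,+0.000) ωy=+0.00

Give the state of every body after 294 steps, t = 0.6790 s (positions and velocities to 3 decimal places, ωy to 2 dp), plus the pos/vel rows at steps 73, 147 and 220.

State at t = 0.6790 s:
  obj    pos=(+0.911,-0.245) vel=(+2.576,-0.882) ωy=+59.18

Key-timestep trajectory:
   step    t(s)  obj.x    obj.z    obj.vx   obj.vz 
     73  0.1686   +0.090  +0.036  +0.640  -0.219
    147  0.3395   +0.255  -0.021  +1.288  -0.441
    220  0.5081   +0.526  -0.113  +1.928  -0.660


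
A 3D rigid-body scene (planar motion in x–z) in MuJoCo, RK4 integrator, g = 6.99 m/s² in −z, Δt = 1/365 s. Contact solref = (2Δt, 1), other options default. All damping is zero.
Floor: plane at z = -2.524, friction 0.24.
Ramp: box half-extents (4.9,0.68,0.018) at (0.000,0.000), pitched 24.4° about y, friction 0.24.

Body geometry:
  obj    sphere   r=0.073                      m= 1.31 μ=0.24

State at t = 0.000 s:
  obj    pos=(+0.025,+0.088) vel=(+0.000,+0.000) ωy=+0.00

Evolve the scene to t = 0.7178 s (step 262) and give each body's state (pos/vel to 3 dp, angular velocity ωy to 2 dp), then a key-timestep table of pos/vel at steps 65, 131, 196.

State at t = 0.7178 s:
  obj    pos=(+0.509,-0.131) vel=(+1.348,-0.612) ωy=+20.28

Key-timestep trajectory:
   step    t(s)  obj.x    obj.z    obj.vx   obj.vz 
     65  0.1781   +0.055  +0.075  +0.335  -0.152
    131  0.3589   +0.146  +0.034  +0.674  -0.306
    196  0.5370   +0.296  -0.034  +1.009  -0.458


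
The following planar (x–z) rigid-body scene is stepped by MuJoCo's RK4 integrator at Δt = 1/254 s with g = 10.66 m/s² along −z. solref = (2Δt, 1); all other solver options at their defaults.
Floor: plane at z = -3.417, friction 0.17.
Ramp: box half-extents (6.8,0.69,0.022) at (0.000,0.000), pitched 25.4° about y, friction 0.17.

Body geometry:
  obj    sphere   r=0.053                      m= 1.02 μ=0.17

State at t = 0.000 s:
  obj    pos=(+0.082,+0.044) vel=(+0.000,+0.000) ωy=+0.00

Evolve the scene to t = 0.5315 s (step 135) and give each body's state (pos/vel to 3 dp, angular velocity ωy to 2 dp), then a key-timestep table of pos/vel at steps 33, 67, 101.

State at t = 0.5315 s:
  obj    pos=(+0.499,-0.154) vel=(+1.568,-0.745) ωy=+32.74

Key-timestep trajectory:
   step    t(s)  obj.x    obj.z    obj.vx   obj.vz 
     33  0.1299   +0.107  +0.032  +0.384  -0.182
     67  0.2638   +0.185  -0.005  +0.778  -0.370
    101  0.3976   +0.315  -0.067  +1.173  -0.557


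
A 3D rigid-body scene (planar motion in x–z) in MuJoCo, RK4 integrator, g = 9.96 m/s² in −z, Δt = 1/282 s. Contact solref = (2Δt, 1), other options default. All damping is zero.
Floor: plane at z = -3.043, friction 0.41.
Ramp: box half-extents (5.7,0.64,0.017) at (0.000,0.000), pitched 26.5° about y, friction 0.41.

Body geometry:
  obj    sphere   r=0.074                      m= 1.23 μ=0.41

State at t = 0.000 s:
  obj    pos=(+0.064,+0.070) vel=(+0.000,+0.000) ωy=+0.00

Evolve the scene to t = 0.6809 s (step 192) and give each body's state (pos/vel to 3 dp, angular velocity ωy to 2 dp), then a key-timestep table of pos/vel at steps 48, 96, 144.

State at t = 0.6809 s:
  obj    pos=(+0.722,-0.259) vel=(+1.934,-0.964) ωy=+29.20

Key-timestep trajectory:
   step    t(s)  obj.x    obj.z    obj.vx   obj.vz 
     48  0.1702   +0.105  +0.049  +0.484  -0.241
     96  0.3404   +0.229  -0.012  +0.967  -0.482
    144  0.5106   +0.434  -0.115  +1.451  -0.723


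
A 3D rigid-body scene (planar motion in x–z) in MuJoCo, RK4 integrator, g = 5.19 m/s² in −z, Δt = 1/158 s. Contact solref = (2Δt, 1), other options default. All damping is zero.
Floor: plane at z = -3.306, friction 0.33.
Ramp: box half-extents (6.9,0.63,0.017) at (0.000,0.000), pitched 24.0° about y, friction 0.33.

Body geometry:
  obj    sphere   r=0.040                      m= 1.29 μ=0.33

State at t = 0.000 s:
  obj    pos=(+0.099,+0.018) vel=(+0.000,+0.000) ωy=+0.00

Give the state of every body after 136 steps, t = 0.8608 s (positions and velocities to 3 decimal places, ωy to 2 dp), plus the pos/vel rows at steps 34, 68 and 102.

State at t = 0.8608 s:
  obj    pos=(+0.609,-0.209) vel=(+1.186,-0.528) ωy=+32.44

Key-timestep trajectory:
   step    t(s)  obj.x    obj.z    obj.vx   obj.vz 
     34  0.2152   +0.131  +0.004  +0.296  -0.132
     68  0.4304   +0.227  -0.039  +0.593  -0.264
    102  0.6456   +0.386  -0.110  +0.889  -0.396


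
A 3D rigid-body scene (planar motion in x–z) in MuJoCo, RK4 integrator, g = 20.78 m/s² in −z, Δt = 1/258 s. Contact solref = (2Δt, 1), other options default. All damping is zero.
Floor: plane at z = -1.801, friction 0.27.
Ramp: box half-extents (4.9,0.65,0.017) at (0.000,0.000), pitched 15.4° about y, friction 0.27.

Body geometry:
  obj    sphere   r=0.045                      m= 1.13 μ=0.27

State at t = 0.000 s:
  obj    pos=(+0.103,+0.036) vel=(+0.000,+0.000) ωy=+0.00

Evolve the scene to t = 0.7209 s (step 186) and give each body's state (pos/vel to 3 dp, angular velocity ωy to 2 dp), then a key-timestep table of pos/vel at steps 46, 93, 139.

State at t = 0.7209 s:
  obj    pos=(+1.091,-0.236) vel=(+2.740,-0.755) ωy=+63.14

Key-timestep trajectory:
   step    t(s)  obj.x    obj.z    obj.vx   obj.vz 
     46  0.1783   +0.163  +0.019  +0.678  -0.187
     93  0.3605   +0.350  -0.032  +1.370  -0.377
    139  0.5388   +0.655  -0.116  +2.047  -0.564


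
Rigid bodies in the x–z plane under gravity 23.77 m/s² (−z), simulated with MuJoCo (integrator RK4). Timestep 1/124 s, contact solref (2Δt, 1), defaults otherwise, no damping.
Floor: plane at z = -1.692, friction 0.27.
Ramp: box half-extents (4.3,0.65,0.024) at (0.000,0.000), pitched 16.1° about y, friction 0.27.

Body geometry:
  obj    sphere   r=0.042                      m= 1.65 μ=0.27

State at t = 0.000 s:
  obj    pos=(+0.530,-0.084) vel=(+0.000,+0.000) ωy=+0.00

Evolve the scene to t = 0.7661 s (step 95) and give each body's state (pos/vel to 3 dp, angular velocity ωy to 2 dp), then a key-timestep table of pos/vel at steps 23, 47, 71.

State at t = 0.7661 s:
  obj    pos=(+1.857,-0.467) vel=(+3.465,-1.000) ωy=+85.86

Key-timestep trajectory:
   step    t(s)  obj.x    obj.z    obj.vx   obj.vz 
     23  0.1855   +0.608  -0.107  +0.839  -0.242
     47  0.3790   +0.855  -0.178  +1.714  -0.495
     71  0.5726   +1.271  -0.298  +2.590  -0.748
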